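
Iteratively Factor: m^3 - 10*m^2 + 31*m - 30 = (m - 2)*(m^2 - 8*m + 15) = (m - 5)*(m - 2)*(m - 3)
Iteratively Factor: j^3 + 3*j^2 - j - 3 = (j + 3)*(j^2 - 1) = (j + 1)*(j + 3)*(j - 1)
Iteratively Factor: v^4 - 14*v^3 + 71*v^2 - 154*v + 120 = (v - 3)*(v^3 - 11*v^2 + 38*v - 40) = (v - 4)*(v - 3)*(v^2 - 7*v + 10) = (v - 4)*(v - 3)*(v - 2)*(v - 5)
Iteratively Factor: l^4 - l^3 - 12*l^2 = (l)*(l^3 - l^2 - 12*l) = l*(l + 3)*(l^2 - 4*l) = l*(l - 4)*(l + 3)*(l)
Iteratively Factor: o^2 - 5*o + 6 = (o - 2)*(o - 3)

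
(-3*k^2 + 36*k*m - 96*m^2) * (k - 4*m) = -3*k^3 + 48*k^2*m - 240*k*m^2 + 384*m^3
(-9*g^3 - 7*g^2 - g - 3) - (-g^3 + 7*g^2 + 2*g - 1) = -8*g^3 - 14*g^2 - 3*g - 2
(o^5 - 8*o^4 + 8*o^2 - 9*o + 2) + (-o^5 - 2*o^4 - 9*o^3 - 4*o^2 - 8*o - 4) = -10*o^4 - 9*o^3 + 4*o^2 - 17*o - 2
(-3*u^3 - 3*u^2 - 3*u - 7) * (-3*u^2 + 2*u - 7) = 9*u^5 + 3*u^4 + 24*u^3 + 36*u^2 + 7*u + 49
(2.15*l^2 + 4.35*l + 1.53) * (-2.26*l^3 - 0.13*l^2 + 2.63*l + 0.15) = -4.859*l^5 - 10.1105*l^4 + 1.6312*l^3 + 11.5641*l^2 + 4.6764*l + 0.2295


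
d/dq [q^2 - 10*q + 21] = 2*q - 10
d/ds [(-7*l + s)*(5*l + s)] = -2*l + 2*s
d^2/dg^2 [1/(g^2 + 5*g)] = 2*(-g*(g + 5) + (2*g + 5)^2)/(g^3*(g + 5)^3)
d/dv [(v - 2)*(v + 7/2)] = 2*v + 3/2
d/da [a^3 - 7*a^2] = a*(3*a - 14)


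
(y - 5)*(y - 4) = y^2 - 9*y + 20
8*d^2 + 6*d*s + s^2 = (2*d + s)*(4*d + s)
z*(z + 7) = z^2 + 7*z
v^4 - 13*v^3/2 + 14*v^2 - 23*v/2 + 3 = (v - 3)*(v - 2)*(v - 1)*(v - 1/2)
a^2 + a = a*(a + 1)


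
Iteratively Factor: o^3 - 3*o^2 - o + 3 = (o + 1)*(o^2 - 4*o + 3) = (o - 3)*(o + 1)*(o - 1)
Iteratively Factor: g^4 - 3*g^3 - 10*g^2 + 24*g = (g)*(g^3 - 3*g^2 - 10*g + 24) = g*(g + 3)*(g^2 - 6*g + 8) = g*(g - 2)*(g + 3)*(g - 4)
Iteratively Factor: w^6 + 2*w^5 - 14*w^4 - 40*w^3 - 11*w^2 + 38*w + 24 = (w + 3)*(w^5 - w^4 - 11*w^3 - 7*w^2 + 10*w + 8) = (w + 2)*(w + 3)*(w^4 - 3*w^3 - 5*w^2 + 3*w + 4) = (w + 1)*(w + 2)*(w + 3)*(w^3 - 4*w^2 - w + 4) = (w - 4)*(w + 1)*(w + 2)*(w + 3)*(w^2 - 1) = (w - 4)*(w + 1)^2*(w + 2)*(w + 3)*(w - 1)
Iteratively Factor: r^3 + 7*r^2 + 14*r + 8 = (r + 4)*(r^2 + 3*r + 2) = (r + 2)*(r + 4)*(r + 1)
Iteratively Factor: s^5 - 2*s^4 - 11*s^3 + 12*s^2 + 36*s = (s + 2)*(s^4 - 4*s^3 - 3*s^2 + 18*s) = (s - 3)*(s + 2)*(s^3 - s^2 - 6*s) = (s - 3)^2*(s + 2)*(s^2 + 2*s) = (s - 3)^2*(s + 2)^2*(s)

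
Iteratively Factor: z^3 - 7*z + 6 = (z - 1)*(z^2 + z - 6) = (z - 1)*(z + 3)*(z - 2)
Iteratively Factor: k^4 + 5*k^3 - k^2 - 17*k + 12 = (k - 1)*(k^3 + 6*k^2 + 5*k - 12) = (k - 1)^2*(k^2 + 7*k + 12) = (k - 1)^2*(k + 4)*(k + 3)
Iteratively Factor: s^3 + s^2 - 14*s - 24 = (s - 4)*(s^2 + 5*s + 6) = (s - 4)*(s + 3)*(s + 2)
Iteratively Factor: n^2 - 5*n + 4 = (n - 1)*(n - 4)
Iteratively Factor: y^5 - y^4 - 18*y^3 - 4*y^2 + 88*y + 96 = (y - 3)*(y^4 + 2*y^3 - 12*y^2 - 40*y - 32) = (y - 3)*(y + 2)*(y^3 - 12*y - 16) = (y - 3)*(y + 2)^2*(y^2 - 2*y - 8) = (y - 4)*(y - 3)*(y + 2)^2*(y + 2)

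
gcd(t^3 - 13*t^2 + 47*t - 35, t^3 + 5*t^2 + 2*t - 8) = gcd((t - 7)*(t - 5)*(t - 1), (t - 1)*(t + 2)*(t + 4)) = t - 1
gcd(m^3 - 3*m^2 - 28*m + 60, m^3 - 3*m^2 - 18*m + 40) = m - 2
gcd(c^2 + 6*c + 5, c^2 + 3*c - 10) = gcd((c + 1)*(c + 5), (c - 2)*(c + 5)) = c + 5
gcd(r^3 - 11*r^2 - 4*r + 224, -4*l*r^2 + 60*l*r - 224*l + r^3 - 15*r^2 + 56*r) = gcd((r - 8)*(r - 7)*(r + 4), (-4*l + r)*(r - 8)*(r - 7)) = r^2 - 15*r + 56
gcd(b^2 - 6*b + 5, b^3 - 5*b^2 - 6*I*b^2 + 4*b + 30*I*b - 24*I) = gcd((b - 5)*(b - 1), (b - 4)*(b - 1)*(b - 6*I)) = b - 1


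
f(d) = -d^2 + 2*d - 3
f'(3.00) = -4.00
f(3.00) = -6.00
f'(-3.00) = 8.00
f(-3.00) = -18.00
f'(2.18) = -2.36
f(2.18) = -3.39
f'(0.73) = 0.54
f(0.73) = -2.07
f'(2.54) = -3.08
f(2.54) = -4.37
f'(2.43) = -2.86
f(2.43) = -4.04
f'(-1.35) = 4.70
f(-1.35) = -7.52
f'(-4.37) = 10.74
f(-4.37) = -30.84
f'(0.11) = 1.78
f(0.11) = -2.79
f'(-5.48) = 12.96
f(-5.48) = -43.99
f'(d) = 2 - 2*d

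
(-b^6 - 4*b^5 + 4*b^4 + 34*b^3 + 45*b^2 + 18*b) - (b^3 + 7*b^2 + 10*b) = -b^6 - 4*b^5 + 4*b^4 + 33*b^3 + 38*b^2 + 8*b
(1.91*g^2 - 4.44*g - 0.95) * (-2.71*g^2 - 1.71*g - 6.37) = -5.1761*g^4 + 8.7663*g^3 - 1.9998*g^2 + 29.9073*g + 6.0515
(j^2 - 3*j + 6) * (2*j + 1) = 2*j^3 - 5*j^2 + 9*j + 6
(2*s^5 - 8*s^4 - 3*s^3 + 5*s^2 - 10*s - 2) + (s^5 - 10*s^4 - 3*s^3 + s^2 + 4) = 3*s^5 - 18*s^4 - 6*s^3 + 6*s^2 - 10*s + 2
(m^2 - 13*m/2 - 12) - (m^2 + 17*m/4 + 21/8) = -43*m/4 - 117/8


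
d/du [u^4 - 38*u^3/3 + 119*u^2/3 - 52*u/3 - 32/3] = 4*u^3 - 38*u^2 + 238*u/3 - 52/3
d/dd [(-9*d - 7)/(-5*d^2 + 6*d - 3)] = (-45*d^2 - 70*d + 69)/(25*d^4 - 60*d^3 + 66*d^2 - 36*d + 9)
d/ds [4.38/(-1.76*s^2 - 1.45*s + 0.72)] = (15.4176*s + 6.351)/(1.76*s^2 + 1.45*s - 0.72)^2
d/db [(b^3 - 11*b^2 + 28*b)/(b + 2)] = (2*b^3 - 5*b^2 - 44*b + 56)/(b^2 + 4*b + 4)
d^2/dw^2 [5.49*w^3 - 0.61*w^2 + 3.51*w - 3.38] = 32.94*w - 1.22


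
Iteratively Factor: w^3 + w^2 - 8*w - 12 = (w - 3)*(w^2 + 4*w + 4) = (w - 3)*(w + 2)*(w + 2)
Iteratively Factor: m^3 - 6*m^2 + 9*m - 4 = (m - 4)*(m^2 - 2*m + 1) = (m - 4)*(m - 1)*(m - 1)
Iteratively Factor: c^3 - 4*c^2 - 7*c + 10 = (c + 2)*(c^2 - 6*c + 5) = (c - 1)*(c + 2)*(c - 5)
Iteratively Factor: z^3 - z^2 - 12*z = (z - 4)*(z^2 + 3*z) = (z - 4)*(z + 3)*(z)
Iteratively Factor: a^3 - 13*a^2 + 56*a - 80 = (a - 4)*(a^2 - 9*a + 20) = (a - 5)*(a - 4)*(a - 4)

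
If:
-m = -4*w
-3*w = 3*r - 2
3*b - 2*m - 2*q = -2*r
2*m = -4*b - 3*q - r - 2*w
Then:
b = 12*w/17 - 16/51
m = 4*w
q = 10/51 - 67*w/17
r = 2/3 - w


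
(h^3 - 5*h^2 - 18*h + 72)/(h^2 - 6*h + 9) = (h^2 - 2*h - 24)/(h - 3)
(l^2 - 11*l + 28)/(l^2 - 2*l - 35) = (l - 4)/(l + 5)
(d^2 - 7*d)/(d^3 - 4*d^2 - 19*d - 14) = d/(d^2 + 3*d + 2)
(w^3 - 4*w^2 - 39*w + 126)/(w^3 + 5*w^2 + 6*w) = (w^3 - 4*w^2 - 39*w + 126)/(w*(w^2 + 5*w + 6))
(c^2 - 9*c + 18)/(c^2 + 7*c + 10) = (c^2 - 9*c + 18)/(c^2 + 7*c + 10)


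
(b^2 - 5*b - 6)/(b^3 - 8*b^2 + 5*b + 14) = (b - 6)/(b^2 - 9*b + 14)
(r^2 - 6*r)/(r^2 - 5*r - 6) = r/(r + 1)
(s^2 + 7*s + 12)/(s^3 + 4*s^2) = (s + 3)/s^2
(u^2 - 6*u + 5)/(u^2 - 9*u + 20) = (u - 1)/(u - 4)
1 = 1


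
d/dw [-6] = 0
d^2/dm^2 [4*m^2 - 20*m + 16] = 8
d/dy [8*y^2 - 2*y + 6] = 16*y - 2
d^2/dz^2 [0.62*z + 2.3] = 0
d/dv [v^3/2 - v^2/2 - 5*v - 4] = 3*v^2/2 - v - 5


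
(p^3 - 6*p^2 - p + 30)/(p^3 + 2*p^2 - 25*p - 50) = (p - 3)/(p + 5)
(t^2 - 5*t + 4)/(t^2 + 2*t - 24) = (t - 1)/(t + 6)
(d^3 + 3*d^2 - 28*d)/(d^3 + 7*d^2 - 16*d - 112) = d/(d + 4)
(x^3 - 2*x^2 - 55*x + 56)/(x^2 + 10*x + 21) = (x^2 - 9*x + 8)/(x + 3)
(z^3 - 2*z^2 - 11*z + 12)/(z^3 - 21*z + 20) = (z + 3)/(z + 5)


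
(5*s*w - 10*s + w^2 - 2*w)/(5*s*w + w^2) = (w - 2)/w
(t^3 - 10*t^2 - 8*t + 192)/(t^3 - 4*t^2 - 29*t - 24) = (t^2 - 2*t - 24)/(t^2 + 4*t + 3)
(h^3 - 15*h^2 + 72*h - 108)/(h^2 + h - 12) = (h^2 - 12*h + 36)/(h + 4)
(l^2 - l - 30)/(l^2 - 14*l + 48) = (l + 5)/(l - 8)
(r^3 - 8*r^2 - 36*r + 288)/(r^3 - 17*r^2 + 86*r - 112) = (r^2 - 36)/(r^2 - 9*r + 14)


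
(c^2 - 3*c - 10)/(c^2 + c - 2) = (c - 5)/(c - 1)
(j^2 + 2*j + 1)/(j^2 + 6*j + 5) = (j + 1)/(j + 5)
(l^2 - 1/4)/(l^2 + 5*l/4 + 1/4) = (4*l^2 - 1)/(4*l^2 + 5*l + 1)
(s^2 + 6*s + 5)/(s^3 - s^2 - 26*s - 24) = (s + 5)/(s^2 - 2*s - 24)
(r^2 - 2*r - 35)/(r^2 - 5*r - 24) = (-r^2 + 2*r + 35)/(-r^2 + 5*r + 24)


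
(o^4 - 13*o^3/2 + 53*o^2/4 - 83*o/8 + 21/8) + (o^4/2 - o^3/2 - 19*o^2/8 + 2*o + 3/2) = 3*o^4/2 - 7*o^3 + 87*o^2/8 - 67*o/8 + 33/8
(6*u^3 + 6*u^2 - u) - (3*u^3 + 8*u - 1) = 3*u^3 + 6*u^2 - 9*u + 1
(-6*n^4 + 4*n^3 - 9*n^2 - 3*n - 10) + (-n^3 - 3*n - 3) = -6*n^4 + 3*n^3 - 9*n^2 - 6*n - 13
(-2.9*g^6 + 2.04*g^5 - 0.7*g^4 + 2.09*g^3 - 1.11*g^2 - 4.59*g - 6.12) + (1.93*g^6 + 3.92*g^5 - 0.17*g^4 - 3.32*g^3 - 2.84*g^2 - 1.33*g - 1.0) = -0.97*g^6 + 5.96*g^5 - 0.87*g^4 - 1.23*g^3 - 3.95*g^2 - 5.92*g - 7.12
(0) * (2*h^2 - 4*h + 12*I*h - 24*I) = 0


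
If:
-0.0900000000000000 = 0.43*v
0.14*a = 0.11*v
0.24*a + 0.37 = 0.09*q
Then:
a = -0.16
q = 3.67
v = -0.21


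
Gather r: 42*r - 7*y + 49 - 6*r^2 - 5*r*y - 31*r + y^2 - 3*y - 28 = -6*r^2 + r*(11 - 5*y) + y^2 - 10*y + 21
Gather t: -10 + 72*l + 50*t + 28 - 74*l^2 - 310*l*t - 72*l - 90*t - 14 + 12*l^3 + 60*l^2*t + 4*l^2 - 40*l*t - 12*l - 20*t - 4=12*l^3 - 70*l^2 - 12*l + t*(60*l^2 - 350*l - 60)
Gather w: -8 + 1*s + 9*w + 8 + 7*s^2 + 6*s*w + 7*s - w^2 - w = 7*s^2 + 8*s - w^2 + w*(6*s + 8)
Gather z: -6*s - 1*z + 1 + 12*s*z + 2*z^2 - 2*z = -6*s + 2*z^2 + z*(12*s - 3) + 1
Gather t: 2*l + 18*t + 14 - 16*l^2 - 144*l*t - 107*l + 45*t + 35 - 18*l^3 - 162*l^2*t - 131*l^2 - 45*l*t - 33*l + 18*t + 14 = -18*l^3 - 147*l^2 - 138*l + t*(-162*l^2 - 189*l + 81) + 63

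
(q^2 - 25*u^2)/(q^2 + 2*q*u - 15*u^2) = (q - 5*u)/(q - 3*u)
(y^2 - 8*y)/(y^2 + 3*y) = (y - 8)/(y + 3)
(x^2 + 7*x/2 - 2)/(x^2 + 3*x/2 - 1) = (x + 4)/(x + 2)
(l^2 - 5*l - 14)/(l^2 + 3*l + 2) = (l - 7)/(l + 1)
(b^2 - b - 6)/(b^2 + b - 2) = (b - 3)/(b - 1)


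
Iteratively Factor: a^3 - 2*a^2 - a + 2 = (a - 2)*(a^2 - 1) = (a - 2)*(a - 1)*(a + 1)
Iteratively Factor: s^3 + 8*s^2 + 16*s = (s + 4)*(s^2 + 4*s) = s*(s + 4)*(s + 4)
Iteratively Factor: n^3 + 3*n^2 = (n + 3)*(n^2) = n*(n + 3)*(n)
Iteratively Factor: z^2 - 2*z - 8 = (z + 2)*(z - 4)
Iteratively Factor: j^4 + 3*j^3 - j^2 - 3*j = (j - 1)*(j^3 + 4*j^2 + 3*j) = j*(j - 1)*(j^2 + 4*j + 3) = j*(j - 1)*(j + 1)*(j + 3)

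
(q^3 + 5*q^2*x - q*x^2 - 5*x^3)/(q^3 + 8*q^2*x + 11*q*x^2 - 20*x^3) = (q + x)/(q + 4*x)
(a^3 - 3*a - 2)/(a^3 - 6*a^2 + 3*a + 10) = (a + 1)/(a - 5)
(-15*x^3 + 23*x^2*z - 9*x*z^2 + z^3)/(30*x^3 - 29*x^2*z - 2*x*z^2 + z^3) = (-15*x^2 + 8*x*z - z^2)/(30*x^2 + x*z - z^2)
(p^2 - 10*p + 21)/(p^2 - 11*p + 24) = (p - 7)/(p - 8)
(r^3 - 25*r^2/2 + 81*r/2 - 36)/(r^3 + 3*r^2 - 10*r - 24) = (r^2 - 19*r/2 + 12)/(r^2 + 6*r + 8)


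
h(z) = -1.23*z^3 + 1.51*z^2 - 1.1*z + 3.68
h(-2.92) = 50.39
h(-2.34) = 30.28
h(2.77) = -13.92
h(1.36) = 1.88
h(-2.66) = 40.44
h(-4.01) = 111.68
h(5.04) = -120.98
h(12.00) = -1917.52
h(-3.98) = 109.52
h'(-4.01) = -72.55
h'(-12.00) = -568.70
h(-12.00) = 2359.76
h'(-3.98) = -71.57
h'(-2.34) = -28.37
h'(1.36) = -3.82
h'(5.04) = -79.61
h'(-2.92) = -41.38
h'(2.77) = -21.05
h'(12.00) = -496.22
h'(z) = -3.69*z^2 + 3.02*z - 1.1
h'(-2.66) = -35.24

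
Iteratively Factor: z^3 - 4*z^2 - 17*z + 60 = (z - 5)*(z^2 + z - 12) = (z - 5)*(z + 4)*(z - 3)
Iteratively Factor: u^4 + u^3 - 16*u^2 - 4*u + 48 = (u + 4)*(u^3 - 3*u^2 - 4*u + 12) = (u + 2)*(u + 4)*(u^2 - 5*u + 6) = (u - 2)*(u + 2)*(u + 4)*(u - 3)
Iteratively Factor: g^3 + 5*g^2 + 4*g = (g + 4)*(g^2 + g) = (g + 1)*(g + 4)*(g)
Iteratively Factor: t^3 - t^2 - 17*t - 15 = (t + 1)*(t^2 - 2*t - 15) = (t + 1)*(t + 3)*(t - 5)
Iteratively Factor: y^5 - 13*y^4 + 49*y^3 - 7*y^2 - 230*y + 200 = (y - 4)*(y^4 - 9*y^3 + 13*y^2 + 45*y - 50) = (y - 5)*(y - 4)*(y^3 - 4*y^2 - 7*y + 10) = (y - 5)*(y - 4)*(y - 1)*(y^2 - 3*y - 10) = (y - 5)^2*(y - 4)*(y - 1)*(y + 2)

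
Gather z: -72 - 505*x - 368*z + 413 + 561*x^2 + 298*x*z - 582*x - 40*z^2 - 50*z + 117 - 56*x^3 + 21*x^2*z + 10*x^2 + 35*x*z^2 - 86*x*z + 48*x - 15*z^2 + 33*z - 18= -56*x^3 + 571*x^2 - 1039*x + z^2*(35*x - 55) + z*(21*x^2 + 212*x - 385) + 440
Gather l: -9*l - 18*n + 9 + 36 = -9*l - 18*n + 45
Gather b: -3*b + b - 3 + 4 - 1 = -2*b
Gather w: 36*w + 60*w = 96*w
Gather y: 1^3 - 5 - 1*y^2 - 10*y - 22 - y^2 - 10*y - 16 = -2*y^2 - 20*y - 42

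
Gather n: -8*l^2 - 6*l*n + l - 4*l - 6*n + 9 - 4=-8*l^2 - 3*l + n*(-6*l - 6) + 5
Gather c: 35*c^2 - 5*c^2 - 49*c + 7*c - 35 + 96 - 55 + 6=30*c^2 - 42*c + 12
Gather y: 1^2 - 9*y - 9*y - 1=-18*y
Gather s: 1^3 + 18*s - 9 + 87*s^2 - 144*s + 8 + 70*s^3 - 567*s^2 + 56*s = 70*s^3 - 480*s^2 - 70*s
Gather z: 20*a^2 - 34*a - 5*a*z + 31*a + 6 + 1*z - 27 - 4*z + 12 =20*a^2 - 3*a + z*(-5*a - 3) - 9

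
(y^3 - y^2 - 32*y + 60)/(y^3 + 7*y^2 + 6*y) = (y^2 - 7*y + 10)/(y*(y + 1))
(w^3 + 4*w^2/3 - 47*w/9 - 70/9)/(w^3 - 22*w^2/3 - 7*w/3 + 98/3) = (w + 5/3)/(w - 7)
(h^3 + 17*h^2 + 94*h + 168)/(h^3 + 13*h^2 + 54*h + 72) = (h + 7)/(h + 3)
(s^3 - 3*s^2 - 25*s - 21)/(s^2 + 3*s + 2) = (s^2 - 4*s - 21)/(s + 2)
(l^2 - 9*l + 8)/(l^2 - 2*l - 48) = (l - 1)/(l + 6)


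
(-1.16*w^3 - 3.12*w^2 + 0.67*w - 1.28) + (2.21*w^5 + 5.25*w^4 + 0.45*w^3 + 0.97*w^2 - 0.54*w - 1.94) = 2.21*w^5 + 5.25*w^4 - 0.71*w^3 - 2.15*w^2 + 0.13*w - 3.22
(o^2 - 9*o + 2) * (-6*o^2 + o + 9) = -6*o^4 + 55*o^3 - 12*o^2 - 79*o + 18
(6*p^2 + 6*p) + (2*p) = 6*p^2 + 8*p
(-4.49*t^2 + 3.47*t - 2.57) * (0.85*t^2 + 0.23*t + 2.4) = -3.8165*t^4 + 1.9168*t^3 - 12.1624*t^2 + 7.7369*t - 6.168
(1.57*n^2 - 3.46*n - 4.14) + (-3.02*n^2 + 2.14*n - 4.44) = -1.45*n^2 - 1.32*n - 8.58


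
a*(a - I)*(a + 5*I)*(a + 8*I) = a^4 + 12*I*a^3 - 27*a^2 + 40*I*a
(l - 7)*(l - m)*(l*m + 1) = l^3*m - l^2*m^2 - 7*l^2*m + l^2 + 7*l*m^2 - l*m - 7*l + 7*m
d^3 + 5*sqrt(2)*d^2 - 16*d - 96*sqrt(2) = (d - 3*sqrt(2))*(d + 4*sqrt(2))^2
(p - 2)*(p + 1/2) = p^2 - 3*p/2 - 1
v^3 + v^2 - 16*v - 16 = (v - 4)*(v + 1)*(v + 4)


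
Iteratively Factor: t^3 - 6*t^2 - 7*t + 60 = (t - 5)*(t^2 - t - 12) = (t - 5)*(t - 4)*(t + 3)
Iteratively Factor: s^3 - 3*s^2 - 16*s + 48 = (s - 3)*(s^2 - 16) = (s - 3)*(s + 4)*(s - 4)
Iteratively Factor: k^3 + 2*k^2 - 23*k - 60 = (k - 5)*(k^2 + 7*k + 12) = (k - 5)*(k + 3)*(k + 4)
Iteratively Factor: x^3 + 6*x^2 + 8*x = (x + 2)*(x^2 + 4*x) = (x + 2)*(x + 4)*(x)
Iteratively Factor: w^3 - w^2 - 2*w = (w)*(w^2 - w - 2) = w*(w - 2)*(w + 1)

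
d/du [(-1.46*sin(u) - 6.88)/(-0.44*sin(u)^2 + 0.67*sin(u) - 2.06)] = (-0.6424*sin(u)^2 - 6.0544*sin(u) + 7.6172)*cos(u)/(0.1936*sin(u)^4 - 0.5896*sin(u)^3 + 2.2617*sin(u)^2 - 2.7604*sin(u) + 4.2436)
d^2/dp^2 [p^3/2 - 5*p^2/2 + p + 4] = 3*p - 5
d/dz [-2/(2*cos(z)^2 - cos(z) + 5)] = 2*(1 - 4*cos(z))*sin(z)/(-cos(z) + cos(2*z) + 6)^2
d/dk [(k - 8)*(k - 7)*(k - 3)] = 3*k^2 - 36*k + 101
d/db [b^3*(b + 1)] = b^2*(4*b + 3)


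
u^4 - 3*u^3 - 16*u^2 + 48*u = u*(u - 4)*(u - 3)*(u + 4)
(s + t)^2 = s^2 + 2*s*t + t^2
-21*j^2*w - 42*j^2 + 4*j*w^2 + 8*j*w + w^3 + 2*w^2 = (-3*j + w)*(7*j + w)*(w + 2)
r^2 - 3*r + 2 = (r - 2)*(r - 1)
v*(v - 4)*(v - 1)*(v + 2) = v^4 - 3*v^3 - 6*v^2 + 8*v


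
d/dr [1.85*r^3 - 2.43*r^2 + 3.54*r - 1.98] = 5.55*r^2 - 4.86*r + 3.54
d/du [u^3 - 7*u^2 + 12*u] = 3*u^2 - 14*u + 12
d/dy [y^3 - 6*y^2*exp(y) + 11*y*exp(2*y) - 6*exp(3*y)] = -6*y^2*exp(y) + 3*y^2 + 22*y*exp(2*y) - 12*y*exp(y) - 18*exp(3*y) + 11*exp(2*y)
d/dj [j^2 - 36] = 2*j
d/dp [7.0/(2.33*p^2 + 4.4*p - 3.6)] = (-32.62*p - 30.8)/(2.33*p^2 + 4.4*p - 3.6)^2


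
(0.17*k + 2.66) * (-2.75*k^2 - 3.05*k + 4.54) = -0.4675*k^3 - 7.8335*k^2 - 7.3412*k + 12.0764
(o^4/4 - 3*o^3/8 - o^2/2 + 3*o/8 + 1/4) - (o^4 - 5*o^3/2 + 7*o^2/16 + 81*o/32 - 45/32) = -3*o^4/4 + 17*o^3/8 - 15*o^2/16 - 69*o/32 + 53/32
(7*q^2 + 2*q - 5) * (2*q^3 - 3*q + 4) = 14*q^5 + 4*q^4 - 31*q^3 + 22*q^2 + 23*q - 20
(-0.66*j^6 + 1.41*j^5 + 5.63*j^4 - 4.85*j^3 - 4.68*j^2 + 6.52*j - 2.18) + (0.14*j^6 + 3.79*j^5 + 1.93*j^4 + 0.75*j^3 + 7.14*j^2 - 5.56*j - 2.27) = -0.52*j^6 + 5.2*j^5 + 7.56*j^4 - 4.1*j^3 + 2.46*j^2 + 0.96*j - 4.45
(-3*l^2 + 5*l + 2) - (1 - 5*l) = -3*l^2 + 10*l + 1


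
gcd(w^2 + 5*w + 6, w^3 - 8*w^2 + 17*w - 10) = 1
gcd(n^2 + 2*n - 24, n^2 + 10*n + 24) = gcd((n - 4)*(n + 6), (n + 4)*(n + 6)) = n + 6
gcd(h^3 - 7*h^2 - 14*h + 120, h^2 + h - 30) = h - 5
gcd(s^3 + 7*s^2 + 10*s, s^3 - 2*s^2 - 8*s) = s^2 + 2*s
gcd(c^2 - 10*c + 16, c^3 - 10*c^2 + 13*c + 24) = c - 8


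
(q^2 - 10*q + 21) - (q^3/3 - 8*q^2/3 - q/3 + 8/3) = -q^3/3 + 11*q^2/3 - 29*q/3 + 55/3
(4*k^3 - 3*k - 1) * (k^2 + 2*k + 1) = 4*k^5 + 8*k^4 + k^3 - 7*k^2 - 5*k - 1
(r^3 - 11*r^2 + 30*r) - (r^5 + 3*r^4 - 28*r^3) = -r^5 - 3*r^4 + 29*r^3 - 11*r^2 + 30*r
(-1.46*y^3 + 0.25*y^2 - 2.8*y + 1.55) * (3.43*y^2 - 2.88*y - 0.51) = -5.0078*y^5 + 5.0623*y^4 - 9.5794*y^3 + 13.253*y^2 - 3.036*y - 0.7905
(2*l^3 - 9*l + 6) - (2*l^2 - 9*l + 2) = 2*l^3 - 2*l^2 + 4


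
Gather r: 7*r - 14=7*r - 14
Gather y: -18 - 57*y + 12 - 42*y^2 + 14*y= -42*y^2 - 43*y - 6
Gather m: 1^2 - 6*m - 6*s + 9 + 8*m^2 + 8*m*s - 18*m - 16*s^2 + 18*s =8*m^2 + m*(8*s - 24) - 16*s^2 + 12*s + 10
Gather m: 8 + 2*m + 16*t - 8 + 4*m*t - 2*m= 4*m*t + 16*t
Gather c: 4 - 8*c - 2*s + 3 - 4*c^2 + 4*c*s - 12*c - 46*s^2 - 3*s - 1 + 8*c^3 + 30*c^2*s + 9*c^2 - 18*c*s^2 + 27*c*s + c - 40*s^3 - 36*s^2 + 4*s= 8*c^3 + c^2*(30*s + 5) + c*(-18*s^2 + 31*s - 19) - 40*s^3 - 82*s^2 - s + 6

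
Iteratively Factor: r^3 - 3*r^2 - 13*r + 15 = (r - 5)*(r^2 + 2*r - 3) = (r - 5)*(r + 3)*(r - 1)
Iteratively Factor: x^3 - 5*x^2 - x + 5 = (x - 1)*(x^2 - 4*x - 5) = (x - 1)*(x + 1)*(x - 5)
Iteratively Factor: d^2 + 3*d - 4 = (d - 1)*(d + 4)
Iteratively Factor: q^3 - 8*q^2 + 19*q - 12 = (q - 1)*(q^2 - 7*q + 12) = (q - 4)*(q - 1)*(q - 3)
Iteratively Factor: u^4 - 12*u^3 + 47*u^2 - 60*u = (u - 3)*(u^3 - 9*u^2 + 20*u) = (u - 5)*(u - 3)*(u^2 - 4*u) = (u - 5)*(u - 4)*(u - 3)*(u)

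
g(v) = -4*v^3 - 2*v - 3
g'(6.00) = -434.00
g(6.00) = -879.00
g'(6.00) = -434.00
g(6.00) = -879.00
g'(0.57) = -5.90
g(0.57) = -4.88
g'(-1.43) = -26.54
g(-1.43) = 11.56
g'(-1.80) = -40.88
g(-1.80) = 23.93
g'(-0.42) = -4.12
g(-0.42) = -1.86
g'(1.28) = -21.66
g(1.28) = -13.95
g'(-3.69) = -165.39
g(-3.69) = 205.35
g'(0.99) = -13.76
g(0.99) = -8.86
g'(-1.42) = -26.20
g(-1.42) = 11.29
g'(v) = -12*v^2 - 2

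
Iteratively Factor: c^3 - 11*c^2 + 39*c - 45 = (c - 3)*(c^2 - 8*c + 15) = (c - 3)^2*(c - 5)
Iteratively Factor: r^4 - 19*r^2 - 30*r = (r)*(r^3 - 19*r - 30) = r*(r - 5)*(r^2 + 5*r + 6) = r*(r - 5)*(r + 2)*(r + 3)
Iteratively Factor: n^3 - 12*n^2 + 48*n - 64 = (n - 4)*(n^2 - 8*n + 16) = (n - 4)^2*(n - 4)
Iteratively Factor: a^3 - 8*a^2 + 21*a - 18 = (a - 3)*(a^2 - 5*a + 6) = (a - 3)^2*(a - 2)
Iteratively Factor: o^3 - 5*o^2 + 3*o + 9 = (o - 3)*(o^2 - 2*o - 3) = (o - 3)^2*(o + 1)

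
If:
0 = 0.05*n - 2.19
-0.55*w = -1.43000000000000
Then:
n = 43.80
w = 2.60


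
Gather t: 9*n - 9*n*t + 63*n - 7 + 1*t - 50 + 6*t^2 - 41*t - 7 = 72*n + 6*t^2 + t*(-9*n - 40) - 64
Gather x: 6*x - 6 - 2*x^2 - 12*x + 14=-2*x^2 - 6*x + 8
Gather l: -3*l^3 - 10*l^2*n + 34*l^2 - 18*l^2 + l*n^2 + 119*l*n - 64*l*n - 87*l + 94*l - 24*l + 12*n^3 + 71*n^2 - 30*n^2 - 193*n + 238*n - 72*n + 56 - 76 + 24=-3*l^3 + l^2*(16 - 10*n) + l*(n^2 + 55*n - 17) + 12*n^3 + 41*n^2 - 27*n + 4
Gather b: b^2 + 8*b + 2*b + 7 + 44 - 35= b^2 + 10*b + 16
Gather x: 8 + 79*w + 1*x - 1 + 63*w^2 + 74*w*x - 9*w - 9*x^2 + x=63*w^2 + 70*w - 9*x^2 + x*(74*w + 2) + 7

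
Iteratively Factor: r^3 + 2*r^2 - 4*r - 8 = (r - 2)*(r^2 + 4*r + 4) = (r - 2)*(r + 2)*(r + 2)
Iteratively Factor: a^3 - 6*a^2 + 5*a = (a)*(a^2 - 6*a + 5) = a*(a - 5)*(a - 1)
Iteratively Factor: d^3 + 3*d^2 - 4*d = (d)*(d^2 + 3*d - 4) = d*(d - 1)*(d + 4)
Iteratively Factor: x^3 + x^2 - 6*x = (x)*(x^2 + x - 6) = x*(x + 3)*(x - 2)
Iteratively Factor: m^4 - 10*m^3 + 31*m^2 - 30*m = (m - 3)*(m^3 - 7*m^2 + 10*m) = m*(m - 3)*(m^2 - 7*m + 10) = m*(m - 5)*(m - 3)*(m - 2)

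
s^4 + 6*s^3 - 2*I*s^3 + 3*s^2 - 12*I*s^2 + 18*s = s*(s + 6)*(s - 3*I)*(s + I)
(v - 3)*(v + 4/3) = v^2 - 5*v/3 - 4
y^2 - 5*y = y*(y - 5)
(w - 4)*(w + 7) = w^2 + 3*w - 28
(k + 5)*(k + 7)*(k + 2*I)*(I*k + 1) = I*k^4 - k^3 + 12*I*k^3 - 12*k^2 + 37*I*k^2 - 35*k + 24*I*k + 70*I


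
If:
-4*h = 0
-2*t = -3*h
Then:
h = 0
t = 0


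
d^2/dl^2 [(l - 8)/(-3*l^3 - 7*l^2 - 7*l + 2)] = 2*(-(l - 8)*(9*l^2 + 14*l + 7)^2 + (9*l^2 + 14*l + (l - 8)*(9*l + 7) + 7)*(3*l^3 + 7*l^2 + 7*l - 2))/(3*l^3 + 7*l^2 + 7*l - 2)^3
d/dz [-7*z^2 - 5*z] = -14*z - 5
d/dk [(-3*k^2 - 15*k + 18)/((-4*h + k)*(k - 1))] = 6*(2*h + 3)/(16*h^2 - 8*h*k + k^2)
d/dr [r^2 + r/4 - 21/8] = 2*r + 1/4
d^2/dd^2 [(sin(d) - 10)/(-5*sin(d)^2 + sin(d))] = 5*(5*sin(d)^2 - 199*sin(d) + 20 + 298/sin(d) - 60/sin(d)^2 + 4/sin(d)^3)/(5*sin(d) - 1)^3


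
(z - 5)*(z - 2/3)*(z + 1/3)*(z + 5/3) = z^4 - 11*z^3/3 - 67*z^2/9 + 95*z/27 + 50/27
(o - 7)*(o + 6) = o^2 - o - 42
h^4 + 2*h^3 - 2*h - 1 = (h - 1)*(h + 1)^3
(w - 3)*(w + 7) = w^2 + 4*w - 21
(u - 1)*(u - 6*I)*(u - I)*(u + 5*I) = u^4 - u^3 - 2*I*u^3 + 29*u^2 + 2*I*u^2 - 29*u - 30*I*u + 30*I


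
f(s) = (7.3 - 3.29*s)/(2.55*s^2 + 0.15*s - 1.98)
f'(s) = (7.3 - 3.29*s)*(-5.1*s - 0.15)/(2.55*s^2 + 0.15*s - 1.98)^2 - 3.29/(2.55*s^2 + 0.15*s - 1.98)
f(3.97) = -0.15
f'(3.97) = -0.01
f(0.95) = 9.00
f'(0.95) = -104.00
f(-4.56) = 0.44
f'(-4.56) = 0.14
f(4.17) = -0.15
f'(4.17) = -0.00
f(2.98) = -0.12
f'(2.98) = -0.07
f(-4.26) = 0.49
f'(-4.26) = 0.17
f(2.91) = -0.11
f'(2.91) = -0.08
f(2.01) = 0.08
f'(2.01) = -0.48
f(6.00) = -0.14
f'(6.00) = 0.01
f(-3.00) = 0.84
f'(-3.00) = 0.46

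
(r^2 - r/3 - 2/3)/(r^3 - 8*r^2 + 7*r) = (r + 2/3)/(r*(r - 7))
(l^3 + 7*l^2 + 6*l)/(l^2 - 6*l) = (l^2 + 7*l + 6)/(l - 6)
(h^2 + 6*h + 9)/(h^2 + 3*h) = (h + 3)/h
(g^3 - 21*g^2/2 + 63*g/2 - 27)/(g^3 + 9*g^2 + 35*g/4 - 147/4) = 2*(g^2 - 9*g + 18)/(2*g^2 + 21*g + 49)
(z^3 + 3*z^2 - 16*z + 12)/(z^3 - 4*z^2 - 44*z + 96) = (z - 1)/(z - 8)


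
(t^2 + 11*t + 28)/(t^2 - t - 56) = (t + 4)/(t - 8)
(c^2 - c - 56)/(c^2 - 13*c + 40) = (c + 7)/(c - 5)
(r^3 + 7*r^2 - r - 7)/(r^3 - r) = (r + 7)/r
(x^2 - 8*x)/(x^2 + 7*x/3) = 3*(x - 8)/(3*x + 7)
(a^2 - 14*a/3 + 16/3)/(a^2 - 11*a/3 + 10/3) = (3*a - 8)/(3*a - 5)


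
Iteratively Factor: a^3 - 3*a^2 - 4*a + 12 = (a + 2)*(a^2 - 5*a + 6) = (a - 3)*(a + 2)*(a - 2)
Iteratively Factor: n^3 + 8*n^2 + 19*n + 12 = (n + 1)*(n^2 + 7*n + 12) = (n + 1)*(n + 4)*(n + 3)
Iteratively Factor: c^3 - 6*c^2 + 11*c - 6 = (c - 3)*(c^2 - 3*c + 2) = (c - 3)*(c - 1)*(c - 2)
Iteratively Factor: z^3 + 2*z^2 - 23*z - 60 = (z + 3)*(z^2 - z - 20) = (z - 5)*(z + 3)*(z + 4)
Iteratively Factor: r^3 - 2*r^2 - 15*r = (r - 5)*(r^2 + 3*r) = (r - 5)*(r + 3)*(r)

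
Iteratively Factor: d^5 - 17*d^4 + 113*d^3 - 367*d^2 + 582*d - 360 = (d - 2)*(d^4 - 15*d^3 + 83*d^2 - 201*d + 180) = (d - 3)*(d - 2)*(d^3 - 12*d^2 + 47*d - 60) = (d - 5)*(d - 3)*(d - 2)*(d^2 - 7*d + 12) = (d - 5)*(d - 3)^2*(d - 2)*(d - 4)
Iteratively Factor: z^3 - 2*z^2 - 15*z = (z)*(z^2 - 2*z - 15) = z*(z - 5)*(z + 3)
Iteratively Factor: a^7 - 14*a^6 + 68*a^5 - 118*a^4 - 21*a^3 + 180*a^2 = (a - 4)*(a^6 - 10*a^5 + 28*a^4 - 6*a^3 - 45*a^2) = (a - 4)*(a - 3)*(a^5 - 7*a^4 + 7*a^3 + 15*a^2) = (a - 4)*(a - 3)*(a + 1)*(a^4 - 8*a^3 + 15*a^2) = a*(a - 4)*(a - 3)*(a + 1)*(a^3 - 8*a^2 + 15*a) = a*(a - 5)*(a - 4)*(a - 3)*(a + 1)*(a^2 - 3*a) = a*(a - 5)*(a - 4)*(a - 3)^2*(a + 1)*(a)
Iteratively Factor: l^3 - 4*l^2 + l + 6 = (l - 3)*(l^2 - l - 2) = (l - 3)*(l - 2)*(l + 1)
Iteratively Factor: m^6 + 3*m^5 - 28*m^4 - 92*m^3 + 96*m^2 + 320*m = (m + 4)*(m^5 - m^4 - 24*m^3 + 4*m^2 + 80*m) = (m - 5)*(m + 4)*(m^4 + 4*m^3 - 4*m^2 - 16*m) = m*(m - 5)*(m + 4)*(m^3 + 4*m^2 - 4*m - 16) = m*(m - 5)*(m - 2)*(m + 4)*(m^2 + 6*m + 8) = m*(m - 5)*(m - 2)*(m + 4)^2*(m + 2)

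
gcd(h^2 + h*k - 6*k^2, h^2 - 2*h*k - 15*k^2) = h + 3*k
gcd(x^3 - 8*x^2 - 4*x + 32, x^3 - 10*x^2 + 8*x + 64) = x^2 - 6*x - 16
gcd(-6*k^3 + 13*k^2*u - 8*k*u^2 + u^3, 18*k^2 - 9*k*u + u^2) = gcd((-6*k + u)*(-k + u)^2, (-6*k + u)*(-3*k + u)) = -6*k + u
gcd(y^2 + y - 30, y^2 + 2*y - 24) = y + 6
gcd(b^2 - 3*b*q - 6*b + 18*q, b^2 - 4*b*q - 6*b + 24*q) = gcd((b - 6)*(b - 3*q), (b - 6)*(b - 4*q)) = b - 6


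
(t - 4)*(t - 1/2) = t^2 - 9*t/2 + 2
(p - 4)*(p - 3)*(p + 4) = p^3 - 3*p^2 - 16*p + 48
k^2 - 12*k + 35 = (k - 7)*(k - 5)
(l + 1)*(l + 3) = l^2 + 4*l + 3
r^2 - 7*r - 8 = (r - 8)*(r + 1)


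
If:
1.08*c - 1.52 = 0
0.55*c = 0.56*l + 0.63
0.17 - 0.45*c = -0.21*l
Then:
No Solution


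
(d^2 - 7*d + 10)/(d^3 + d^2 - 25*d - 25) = (d - 2)/(d^2 + 6*d + 5)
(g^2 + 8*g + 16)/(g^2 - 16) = (g + 4)/(g - 4)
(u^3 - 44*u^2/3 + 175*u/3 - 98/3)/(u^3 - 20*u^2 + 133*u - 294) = (u - 2/3)/(u - 6)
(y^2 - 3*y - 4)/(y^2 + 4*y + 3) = (y - 4)/(y + 3)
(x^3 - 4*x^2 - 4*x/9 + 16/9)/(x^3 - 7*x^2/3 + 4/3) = (3*x^2 - 14*x + 8)/(3*(x^2 - 3*x + 2))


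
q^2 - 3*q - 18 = (q - 6)*(q + 3)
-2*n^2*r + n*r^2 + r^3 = r*(-n + r)*(2*n + r)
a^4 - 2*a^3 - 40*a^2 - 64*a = a*(a - 8)*(a + 2)*(a + 4)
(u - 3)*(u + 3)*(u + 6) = u^3 + 6*u^2 - 9*u - 54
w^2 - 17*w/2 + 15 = (w - 6)*(w - 5/2)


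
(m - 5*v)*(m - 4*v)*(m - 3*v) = m^3 - 12*m^2*v + 47*m*v^2 - 60*v^3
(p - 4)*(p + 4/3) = p^2 - 8*p/3 - 16/3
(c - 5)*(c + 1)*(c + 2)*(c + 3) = c^4 + c^3 - 19*c^2 - 49*c - 30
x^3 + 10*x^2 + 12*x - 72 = (x - 2)*(x + 6)^2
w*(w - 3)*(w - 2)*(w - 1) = w^4 - 6*w^3 + 11*w^2 - 6*w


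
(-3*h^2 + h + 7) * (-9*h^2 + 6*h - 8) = 27*h^4 - 27*h^3 - 33*h^2 + 34*h - 56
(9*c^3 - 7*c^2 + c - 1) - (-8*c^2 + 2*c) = 9*c^3 + c^2 - c - 1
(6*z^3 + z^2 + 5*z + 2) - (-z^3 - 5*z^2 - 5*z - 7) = 7*z^3 + 6*z^2 + 10*z + 9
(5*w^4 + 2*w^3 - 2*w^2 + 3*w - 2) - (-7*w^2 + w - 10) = 5*w^4 + 2*w^3 + 5*w^2 + 2*w + 8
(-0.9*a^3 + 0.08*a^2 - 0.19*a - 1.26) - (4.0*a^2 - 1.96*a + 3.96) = -0.9*a^3 - 3.92*a^2 + 1.77*a - 5.22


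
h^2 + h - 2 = (h - 1)*(h + 2)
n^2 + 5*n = n*(n + 5)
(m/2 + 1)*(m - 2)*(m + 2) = m^3/2 + m^2 - 2*m - 4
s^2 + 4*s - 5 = (s - 1)*(s + 5)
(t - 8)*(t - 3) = t^2 - 11*t + 24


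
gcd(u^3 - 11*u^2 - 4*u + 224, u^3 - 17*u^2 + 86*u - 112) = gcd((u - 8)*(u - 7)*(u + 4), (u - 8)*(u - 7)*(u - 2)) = u^2 - 15*u + 56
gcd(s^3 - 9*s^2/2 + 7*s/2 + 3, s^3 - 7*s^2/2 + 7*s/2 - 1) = s - 2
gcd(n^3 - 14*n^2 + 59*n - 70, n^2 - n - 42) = n - 7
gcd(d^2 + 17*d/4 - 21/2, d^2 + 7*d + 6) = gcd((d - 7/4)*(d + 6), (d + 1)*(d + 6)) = d + 6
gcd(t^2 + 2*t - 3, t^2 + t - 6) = t + 3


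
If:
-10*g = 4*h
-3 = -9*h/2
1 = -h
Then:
No Solution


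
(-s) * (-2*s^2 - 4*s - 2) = 2*s^3 + 4*s^2 + 2*s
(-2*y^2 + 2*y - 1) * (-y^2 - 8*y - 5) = 2*y^4 + 14*y^3 - 5*y^2 - 2*y + 5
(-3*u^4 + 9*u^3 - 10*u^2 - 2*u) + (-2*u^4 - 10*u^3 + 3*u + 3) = -5*u^4 - u^3 - 10*u^2 + u + 3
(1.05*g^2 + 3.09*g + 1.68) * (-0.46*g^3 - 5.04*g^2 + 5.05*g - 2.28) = -0.483*g^5 - 6.7134*g^4 - 11.0439*g^3 + 4.7433*g^2 + 1.4388*g - 3.8304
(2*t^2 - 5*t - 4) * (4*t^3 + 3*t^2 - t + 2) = 8*t^5 - 14*t^4 - 33*t^3 - 3*t^2 - 6*t - 8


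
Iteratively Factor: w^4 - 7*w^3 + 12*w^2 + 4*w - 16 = (w - 2)*(w^3 - 5*w^2 + 2*w + 8) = (w - 2)^2*(w^2 - 3*w - 4) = (w - 2)^2*(w + 1)*(w - 4)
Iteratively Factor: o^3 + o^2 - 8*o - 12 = (o + 2)*(o^2 - o - 6) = (o + 2)^2*(o - 3)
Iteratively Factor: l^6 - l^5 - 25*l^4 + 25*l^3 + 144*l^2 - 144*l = (l)*(l^5 - l^4 - 25*l^3 + 25*l^2 + 144*l - 144) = l*(l - 1)*(l^4 - 25*l^2 + 144) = l*(l - 1)*(l + 3)*(l^3 - 3*l^2 - 16*l + 48) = l*(l - 4)*(l - 1)*(l + 3)*(l^2 + l - 12) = l*(l - 4)*(l - 1)*(l + 3)*(l + 4)*(l - 3)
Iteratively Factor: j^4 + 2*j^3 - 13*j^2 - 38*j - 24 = (j - 4)*(j^3 + 6*j^2 + 11*j + 6) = (j - 4)*(j + 3)*(j^2 + 3*j + 2) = (j - 4)*(j + 1)*(j + 3)*(j + 2)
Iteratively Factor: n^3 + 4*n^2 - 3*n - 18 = (n + 3)*(n^2 + n - 6) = (n + 3)^2*(n - 2)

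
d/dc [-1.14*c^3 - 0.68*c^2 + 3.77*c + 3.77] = -3.42*c^2 - 1.36*c + 3.77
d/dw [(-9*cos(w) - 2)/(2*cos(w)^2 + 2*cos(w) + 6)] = (9*sin(w)^2 - 4*cos(w) + 16)*sin(w)/(2*(cos(w)^2 + cos(w) + 3)^2)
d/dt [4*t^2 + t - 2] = 8*t + 1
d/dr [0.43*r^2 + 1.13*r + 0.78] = 0.86*r + 1.13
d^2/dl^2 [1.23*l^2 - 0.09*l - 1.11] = 2.46000000000000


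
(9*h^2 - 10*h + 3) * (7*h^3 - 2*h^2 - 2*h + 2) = 63*h^5 - 88*h^4 + 23*h^3 + 32*h^2 - 26*h + 6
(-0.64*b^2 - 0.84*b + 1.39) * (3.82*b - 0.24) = -2.4448*b^3 - 3.0552*b^2 + 5.5114*b - 0.3336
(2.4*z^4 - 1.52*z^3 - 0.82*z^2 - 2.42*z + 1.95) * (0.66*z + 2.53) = 1.584*z^5 + 5.0688*z^4 - 4.3868*z^3 - 3.6718*z^2 - 4.8356*z + 4.9335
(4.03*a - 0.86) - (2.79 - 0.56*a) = 4.59*a - 3.65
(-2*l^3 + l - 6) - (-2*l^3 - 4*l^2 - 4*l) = 4*l^2 + 5*l - 6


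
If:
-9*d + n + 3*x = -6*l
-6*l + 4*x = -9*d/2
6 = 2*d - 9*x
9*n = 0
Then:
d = -84/53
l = -99/53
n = 0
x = -54/53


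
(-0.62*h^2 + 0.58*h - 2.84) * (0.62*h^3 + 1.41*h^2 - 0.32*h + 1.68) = -0.3844*h^5 - 0.5146*h^4 - 0.7446*h^3 - 5.2316*h^2 + 1.8832*h - 4.7712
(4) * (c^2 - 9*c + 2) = 4*c^2 - 36*c + 8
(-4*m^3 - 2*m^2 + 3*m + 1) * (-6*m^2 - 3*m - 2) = 24*m^5 + 24*m^4 - 4*m^3 - 11*m^2 - 9*m - 2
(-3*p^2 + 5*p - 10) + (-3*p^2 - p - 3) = -6*p^2 + 4*p - 13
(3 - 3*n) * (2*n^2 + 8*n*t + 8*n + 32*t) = -6*n^3 - 24*n^2*t - 18*n^2 - 72*n*t + 24*n + 96*t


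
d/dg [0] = 0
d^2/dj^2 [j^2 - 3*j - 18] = 2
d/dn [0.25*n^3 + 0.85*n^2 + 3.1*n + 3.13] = 0.75*n^2 + 1.7*n + 3.1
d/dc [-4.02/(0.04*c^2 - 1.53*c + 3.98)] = (0.3216*c - 6.1506)/(0.04*c^2 - 1.53*c + 3.98)^2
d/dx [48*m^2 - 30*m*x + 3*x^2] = -30*m + 6*x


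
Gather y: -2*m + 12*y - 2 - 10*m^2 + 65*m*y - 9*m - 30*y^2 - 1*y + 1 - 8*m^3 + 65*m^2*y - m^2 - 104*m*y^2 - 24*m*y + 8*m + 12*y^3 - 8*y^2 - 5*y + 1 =-8*m^3 - 11*m^2 - 3*m + 12*y^3 + y^2*(-104*m - 38) + y*(65*m^2 + 41*m + 6)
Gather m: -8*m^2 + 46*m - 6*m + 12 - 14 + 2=-8*m^2 + 40*m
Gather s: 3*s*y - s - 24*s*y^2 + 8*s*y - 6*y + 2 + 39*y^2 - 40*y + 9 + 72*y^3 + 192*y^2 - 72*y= s*(-24*y^2 + 11*y - 1) + 72*y^3 + 231*y^2 - 118*y + 11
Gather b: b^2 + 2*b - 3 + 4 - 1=b^2 + 2*b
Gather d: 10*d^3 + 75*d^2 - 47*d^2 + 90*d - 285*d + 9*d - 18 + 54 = 10*d^3 + 28*d^2 - 186*d + 36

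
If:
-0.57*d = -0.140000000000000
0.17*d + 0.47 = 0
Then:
No Solution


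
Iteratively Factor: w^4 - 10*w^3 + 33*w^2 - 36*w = (w - 3)*(w^3 - 7*w^2 + 12*w) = w*(w - 3)*(w^2 - 7*w + 12) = w*(w - 4)*(w - 3)*(w - 3)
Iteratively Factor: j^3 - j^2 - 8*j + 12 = (j + 3)*(j^2 - 4*j + 4) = (j - 2)*(j + 3)*(j - 2)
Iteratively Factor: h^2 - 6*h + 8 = (h - 4)*(h - 2)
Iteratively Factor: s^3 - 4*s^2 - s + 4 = (s + 1)*(s^2 - 5*s + 4) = (s - 1)*(s + 1)*(s - 4)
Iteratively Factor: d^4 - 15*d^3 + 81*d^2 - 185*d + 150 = (d - 5)*(d^3 - 10*d^2 + 31*d - 30) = (d - 5)*(d - 2)*(d^2 - 8*d + 15) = (d - 5)^2*(d - 2)*(d - 3)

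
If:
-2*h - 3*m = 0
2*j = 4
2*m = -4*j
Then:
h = 6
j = 2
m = -4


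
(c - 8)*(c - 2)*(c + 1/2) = c^3 - 19*c^2/2 + 11*c + 8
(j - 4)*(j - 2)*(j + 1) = j^3 - 5*j^2 + 2*j + 8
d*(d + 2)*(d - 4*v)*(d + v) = d^4 - 3*d^3*v + 2*d^3 - 4*d^2*v^2 - 6*d^2*v - 8*d*v^2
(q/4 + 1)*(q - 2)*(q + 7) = q^3/4 + 9*q^2/4 + 3*q/2 - 14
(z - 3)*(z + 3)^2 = z^3 + 3*z^2 - 9*z - 27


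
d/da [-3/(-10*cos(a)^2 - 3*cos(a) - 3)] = 3*(20*cos(a) + 3)*sin(a)/(10*cos(a)^2 + 3*cos(a) + 3)^2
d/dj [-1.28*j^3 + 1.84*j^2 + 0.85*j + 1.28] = -3.84*j^2 + 3.68*j + 0.85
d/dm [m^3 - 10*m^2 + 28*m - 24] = 3*m^2 - 20*m + 28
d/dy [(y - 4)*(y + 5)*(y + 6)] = 3*y^2 + 14*y - 14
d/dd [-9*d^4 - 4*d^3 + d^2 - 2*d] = -36*d^3 - 12*d^2 + 2*d - 2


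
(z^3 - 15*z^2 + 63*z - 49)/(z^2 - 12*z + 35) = (z^2 - 8*z + 7)/(z - 5)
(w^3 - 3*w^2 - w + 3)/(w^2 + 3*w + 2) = (w^2 - 4*w + 3)/(w + 2)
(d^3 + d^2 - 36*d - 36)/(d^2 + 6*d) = d - 5 - 6/d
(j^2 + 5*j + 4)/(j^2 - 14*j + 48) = (j^2 + 5*j + 4)/(j^2 - 14*j + 48)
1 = 1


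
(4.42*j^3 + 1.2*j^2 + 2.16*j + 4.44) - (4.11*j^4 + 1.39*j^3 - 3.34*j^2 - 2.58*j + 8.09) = -4.11*j^4 + 3.03*j^3 + 4.54*j^2 + 4.74*j - 3.65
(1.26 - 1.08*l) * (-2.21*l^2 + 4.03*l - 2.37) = 2.3868*l^3 - 7.137*l^2 + 7.6374*l - 2.9862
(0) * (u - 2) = 0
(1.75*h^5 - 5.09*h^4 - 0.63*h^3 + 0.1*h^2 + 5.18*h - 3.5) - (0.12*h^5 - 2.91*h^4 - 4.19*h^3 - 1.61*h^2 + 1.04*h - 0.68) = 1.63*h^5 - 2.18*h^4 + 3.56*h^3 + 1.71*h^2 + 4.14*h - 2.82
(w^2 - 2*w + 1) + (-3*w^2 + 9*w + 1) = -2*w^2 + 7*w + 2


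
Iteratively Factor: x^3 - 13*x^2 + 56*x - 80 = (x - 4)*(x^2 - 9*x + 20) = (x - 5)*(x - 4)*(x - 4)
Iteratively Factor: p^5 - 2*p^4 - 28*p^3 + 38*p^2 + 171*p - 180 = (p - 5)*(p^4 + 3*p^3 - 13*p^2 - 27*p + 36) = (p - 5)*(p - 3)*(p^3 + 6*p^2 + 5*p - 12) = (p - 5)*(p - 3)*(p + 4)*(p^2 + 2*p - 3) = (p - 5)*(p - 3)*(p - 1)*(p + 4)*(p + 3)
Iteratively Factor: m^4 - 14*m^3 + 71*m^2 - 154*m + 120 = (m - 5)*(m^3 - 9*m^2 + 26*m - 24) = (m - 5)*(m - 4)*(m^2 - 5*m + 6) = (m - 5)*(m - 4)*(m - 2)*(m - 3)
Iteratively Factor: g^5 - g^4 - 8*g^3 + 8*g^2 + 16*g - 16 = (g - 1)*(g^4 - 8*g^2 + 16) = (g - 1)*(g + 2)*(g^3 - 2*g^2 - 4*g + 8) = (g - 2)*(g - 1)*(g + 2)*(g^2 - 4) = (g - 2)^2*(g - 1)*(g + 2)*(g + 2)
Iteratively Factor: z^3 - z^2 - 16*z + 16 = (z - 4)*(z^2 + 3*z - 4) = (z - 4)*(z - 1)*(z + 4)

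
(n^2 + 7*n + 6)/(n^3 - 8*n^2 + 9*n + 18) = (n + 6)/(n^2 - 9*n + 18)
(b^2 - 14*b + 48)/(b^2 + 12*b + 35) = (b^2 - 14*b + 48)/(b^2 + 12*b + 35)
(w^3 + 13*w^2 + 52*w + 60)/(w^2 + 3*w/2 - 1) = 2*(w^2 + 11*w + 30)/(2*w - 1)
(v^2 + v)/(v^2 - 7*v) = (v + 1)/(v - 7)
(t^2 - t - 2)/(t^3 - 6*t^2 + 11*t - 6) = (t + 1)/(t^2 - 4*t + 3)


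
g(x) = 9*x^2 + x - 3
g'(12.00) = 217.00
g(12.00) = 1305.00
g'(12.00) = 217.00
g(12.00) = 1305.00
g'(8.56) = 155.08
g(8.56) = 665.02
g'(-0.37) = -5.66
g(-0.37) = -2.14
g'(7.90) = 143.20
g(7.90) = 566.59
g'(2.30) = 42.40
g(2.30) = 46.91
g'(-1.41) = -24.38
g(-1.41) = 13.48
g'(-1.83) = -31.94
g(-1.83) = 25.31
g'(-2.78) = -49.04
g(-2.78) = 63.78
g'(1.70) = 31.60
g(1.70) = 24.71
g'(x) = 18*x + 1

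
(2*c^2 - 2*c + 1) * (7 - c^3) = -2*c^5 + 2*c^4 - c^3 + 14*c^2 - 14*c + 7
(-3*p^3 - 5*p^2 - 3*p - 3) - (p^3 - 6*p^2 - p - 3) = -4*p^3 + p^2 - 2*p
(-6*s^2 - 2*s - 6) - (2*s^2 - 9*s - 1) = -8*s^2 + 7*s - 5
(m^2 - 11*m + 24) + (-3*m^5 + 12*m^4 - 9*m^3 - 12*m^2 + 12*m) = -3*m^5 + 12*m^4 - 9*m^3 - 11*m^2 + m + 24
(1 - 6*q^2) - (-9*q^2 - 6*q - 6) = 3*q^2 + 6*q + 7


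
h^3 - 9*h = h*(h - 3)*(h + 3)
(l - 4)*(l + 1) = l^2 - 3*l - 4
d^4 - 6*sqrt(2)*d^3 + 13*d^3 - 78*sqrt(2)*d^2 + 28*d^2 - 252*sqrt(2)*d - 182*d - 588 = (d + 6)*(d + 7)*(d - 7*sqrt(2))*(d + sqrt(2))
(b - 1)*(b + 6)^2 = b^3 + 11*b^2 + 24*b - 36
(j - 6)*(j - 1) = j^2 - 7*j + 6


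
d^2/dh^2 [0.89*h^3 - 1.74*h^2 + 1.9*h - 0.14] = 5.34*h - 3.48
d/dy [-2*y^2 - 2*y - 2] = -4*y - 2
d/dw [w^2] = 2*w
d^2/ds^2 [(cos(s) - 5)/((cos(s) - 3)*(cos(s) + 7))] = (24*(1 - cos(s)^2)^2 - cos(s)^5 - 64*cos(s)^3 + 434*cos(s)^2 - 15*cos(s) - 226)/((cos(s) - 3)^3*(cos(s) + 7)^3)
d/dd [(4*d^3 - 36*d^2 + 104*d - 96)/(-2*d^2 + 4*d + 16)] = 2*(-d^2 - 4*d + 16)/(d^2 + 4*d + 4)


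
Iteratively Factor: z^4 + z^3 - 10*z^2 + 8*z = (z - 2)*(z^3 + 3*z^2 - 4*z) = z*(z - 2)*(z^2 + 3*z - 4) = z*(z - 2)*(z + 4)*(z - 1)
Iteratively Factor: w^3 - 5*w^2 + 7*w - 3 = (w - 1)*(w^2 - 4*w + 3) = (w - 1)^2*(w - 3)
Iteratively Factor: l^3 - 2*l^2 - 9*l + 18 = (l - 2)*(l^2 - 9) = (l - 2)*(l + 3)*(l - 3)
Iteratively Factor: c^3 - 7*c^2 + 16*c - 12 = (c - 2)*(c^2 - 5*c + 6) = (c - 3)*(c - 2)*(c - 2)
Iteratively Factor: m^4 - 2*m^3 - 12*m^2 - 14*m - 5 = (m + 1)*(m^3 - 3*m^2 - 9*m - 5) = (m + 1)^2*(m^2 - 4*m - 5) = (m + 1)^3*(m - 5)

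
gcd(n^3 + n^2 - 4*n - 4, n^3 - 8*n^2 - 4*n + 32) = n^2 - 4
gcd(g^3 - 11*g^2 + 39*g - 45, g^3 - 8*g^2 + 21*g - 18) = g^2 - 6*g + 9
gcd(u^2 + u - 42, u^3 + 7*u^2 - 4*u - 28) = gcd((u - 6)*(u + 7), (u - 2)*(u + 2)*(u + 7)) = u + 7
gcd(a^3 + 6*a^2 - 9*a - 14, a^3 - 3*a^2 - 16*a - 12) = a + 1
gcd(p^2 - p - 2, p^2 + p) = p + 1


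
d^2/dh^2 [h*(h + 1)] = 2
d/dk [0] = 0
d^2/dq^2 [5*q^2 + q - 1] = 10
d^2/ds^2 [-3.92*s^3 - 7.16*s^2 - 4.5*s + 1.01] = -23.52*s - 14.32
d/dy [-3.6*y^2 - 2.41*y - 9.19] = -7.2*y - 2.41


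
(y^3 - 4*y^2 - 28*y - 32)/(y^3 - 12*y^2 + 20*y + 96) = (y + 2)/(y - 6)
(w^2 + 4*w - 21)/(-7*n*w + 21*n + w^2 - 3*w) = (w + 7)/(-7*n + w)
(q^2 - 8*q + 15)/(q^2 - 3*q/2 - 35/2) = 2*(q - 3)/(2*q + 7)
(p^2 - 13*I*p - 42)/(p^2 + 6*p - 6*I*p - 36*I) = (p - 7*I)/(p + 6)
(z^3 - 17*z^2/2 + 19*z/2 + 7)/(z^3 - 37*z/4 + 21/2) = 2*(2*z^2 - 13*z - 7)/(4*z^2 + 8*z - 21)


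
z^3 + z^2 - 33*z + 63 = (z - 3)^2*(z + 7)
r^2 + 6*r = r*(r + 6)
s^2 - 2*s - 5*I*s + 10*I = (s - 2)*(s - 5*I)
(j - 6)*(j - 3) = j^2 - 9*j + 18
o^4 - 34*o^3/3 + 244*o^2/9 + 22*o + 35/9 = (o - 7)*(o - 5)*(o + 1/3)^2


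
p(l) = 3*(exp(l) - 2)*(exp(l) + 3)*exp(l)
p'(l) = 3*(exp(l) - 2)*(exp(l) + 3)*exp(l) + 3*(exp(l) - 2)*exp(2*l) + 3*(exp(l) + 3)*exp(2*l)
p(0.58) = -5.49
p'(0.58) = 38.27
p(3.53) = 122085.57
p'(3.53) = 363991.84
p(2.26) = 2743.22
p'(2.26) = 8299.14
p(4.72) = 4269533.73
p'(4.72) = 12774894.08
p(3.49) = 108361.26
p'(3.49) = 323039.32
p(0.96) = 26.90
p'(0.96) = 154.24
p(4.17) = 824501.75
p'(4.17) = 2463270.75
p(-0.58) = -8.61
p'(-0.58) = -6.62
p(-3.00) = -0.89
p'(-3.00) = -0.88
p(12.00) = 12933774105782388.97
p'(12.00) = 38801242855839949.86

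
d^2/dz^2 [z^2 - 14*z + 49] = 2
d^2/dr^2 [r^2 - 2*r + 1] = 2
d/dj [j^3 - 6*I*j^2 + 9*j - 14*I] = 3*j^2 - 12*I*j + 9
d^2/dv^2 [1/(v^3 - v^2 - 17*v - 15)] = 2*((1 - 3*v)*(-v^3 + v^2 + 17*v + 15) - (-3*v^2 + 2*v + 17)^2)/(-v^3 + v^2 + 17*v + 15)^3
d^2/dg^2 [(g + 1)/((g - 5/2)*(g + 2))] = 4*(4*g^3 + 12*g^2 + 54*g + 11)/(8*g^6 - 12*g^5 - 114*g^4 + 119*g^3 + 570*g^2 - 300*g - 1000)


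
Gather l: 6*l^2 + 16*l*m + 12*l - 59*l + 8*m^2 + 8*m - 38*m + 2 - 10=6*l^2 + l*(16*m - 47) + 8*m^2 - 30*m - 8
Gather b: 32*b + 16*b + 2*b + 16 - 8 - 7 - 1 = 50*b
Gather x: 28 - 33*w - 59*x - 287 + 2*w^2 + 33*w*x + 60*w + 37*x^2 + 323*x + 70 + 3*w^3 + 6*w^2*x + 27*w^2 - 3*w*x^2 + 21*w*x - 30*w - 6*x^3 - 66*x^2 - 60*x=3*w^3 + 29*w^2 - 3*w - 6*x^3 + x^2*(-3*w - 29) + x*(6*w^2 + 54*w + 204) - 189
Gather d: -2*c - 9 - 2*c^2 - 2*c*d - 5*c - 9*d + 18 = -2*c^2 - 7*c + d*(-2*c - 9) + 9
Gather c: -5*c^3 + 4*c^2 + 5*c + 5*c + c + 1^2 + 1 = -5*c^3 + 4*c^2 + 11*c + 2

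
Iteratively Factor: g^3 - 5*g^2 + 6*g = (g - 2)*(g^2 - 3*g) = (g - 3)*(g - 2)*(g)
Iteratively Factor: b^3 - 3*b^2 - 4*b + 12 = (b + 2)*(b^2 - 5*b + 6) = (b - 3)*(b + 2)*(b - 2)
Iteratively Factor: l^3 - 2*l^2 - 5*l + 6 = (l - 1)*(l^2 - l - 6) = (l - 1)*(l + 2)*(l - 3)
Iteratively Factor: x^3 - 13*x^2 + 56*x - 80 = (x - 5)*(x^2 - 8*x + 16) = (x - 5)*(x - 4)*(x - 4)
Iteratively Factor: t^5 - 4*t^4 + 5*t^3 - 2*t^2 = (t)*(t^4 - 4*t^3 + 5*t^2 - 2*t) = t*(t - 2)*(t^3 - 2*t^2 + t) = t^2*(t - 2)*(t^2 - 2*t + 1) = t^2*(t - 2)*(t - 1)*(t - 1)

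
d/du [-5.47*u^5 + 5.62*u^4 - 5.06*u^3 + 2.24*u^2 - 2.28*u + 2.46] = -27.35*u^4 + 22.48*u^3 - 15.18*u^2 + 4.48*u - 2.28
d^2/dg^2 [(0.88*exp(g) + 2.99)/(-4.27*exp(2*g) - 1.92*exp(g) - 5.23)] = (-16.044952*exp(4*g) - 210.850892*exp(3*g) + 44.3738400000001*exp(2*g) + 264.906188*exp(g) + 5.953832)*exp(g)/(77.854483*exp(6*g) + 105.021504*exp(5*g) + 333.296985*exp(4*g) + 264.34368*exp(3*g) + 408.230265*exp(2*g) + 157.552704*exp(g) + 143.055667)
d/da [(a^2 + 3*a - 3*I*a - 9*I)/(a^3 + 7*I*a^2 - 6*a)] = (-a^4 + a^3*(-6 + 6*I) + a^2*(-27 + 6*I) - 126*a - 54*I)/(a^2*(a^4 + 14*I*a^3 - 61*a^2 - 84*I*a + 36))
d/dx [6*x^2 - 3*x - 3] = 12*x - 3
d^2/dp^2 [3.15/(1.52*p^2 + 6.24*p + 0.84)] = (-14.55552*p^2 - 59.75424*p + 3.15*(3.04*p + 6.24)*(6.08*p + 12.48) - 8.04384)/(1.52*p^2 + 6.24*p + 0.84)^3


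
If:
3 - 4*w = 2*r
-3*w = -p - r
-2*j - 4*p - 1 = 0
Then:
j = 5/2 - 10*w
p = 5*w - 3/2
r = 3/2 - 2*w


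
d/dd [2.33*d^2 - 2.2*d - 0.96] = 4.66*d - 2.2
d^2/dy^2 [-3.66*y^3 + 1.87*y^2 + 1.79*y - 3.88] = 3.74 - 21.96*y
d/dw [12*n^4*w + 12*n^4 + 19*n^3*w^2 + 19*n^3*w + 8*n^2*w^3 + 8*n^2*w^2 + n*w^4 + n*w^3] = n*(12*n^3 + 38*n^2*w + 19*n^2 + 24*n*w^2 + 16*n*w + 4*w^3 + 3*w^2)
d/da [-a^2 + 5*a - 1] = 5 - 2*a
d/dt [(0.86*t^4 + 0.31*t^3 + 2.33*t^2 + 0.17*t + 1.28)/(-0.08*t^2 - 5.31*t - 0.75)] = (-0.1376*t^5 - 13.7246*t^4 - 5.8722*t^3 - 13.0562*t^2 - 3.2902*t + 6.6693)/(0.0064*t^4 + 0.8496*t^3 + 28.3161*t^2 + 7.965*t + 0.5625)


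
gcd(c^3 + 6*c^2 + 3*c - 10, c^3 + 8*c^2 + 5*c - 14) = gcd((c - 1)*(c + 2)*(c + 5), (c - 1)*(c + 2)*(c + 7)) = c^2 + c - 2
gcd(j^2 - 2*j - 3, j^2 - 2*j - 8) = 1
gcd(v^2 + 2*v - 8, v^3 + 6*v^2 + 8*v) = v + 4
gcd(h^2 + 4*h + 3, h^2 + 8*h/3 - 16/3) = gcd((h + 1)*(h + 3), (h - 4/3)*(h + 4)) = 1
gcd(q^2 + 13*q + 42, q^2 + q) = 1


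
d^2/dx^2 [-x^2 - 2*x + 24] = -2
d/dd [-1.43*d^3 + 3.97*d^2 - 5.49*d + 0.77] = -4.29*d^2 + 7.94*d - 5.49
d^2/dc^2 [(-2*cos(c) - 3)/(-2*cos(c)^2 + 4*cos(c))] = (-(cos(c) - 2)^2*cos(c)^3 + (cos(c) - 2)*(-3*cos(c) + 2*cos(3*c) + 1)*cos(c) + (cos(c) - 1)^2*(8*cos(c) + 12)*sin(c)^2)/((cos(c) - 2)^3*cos(c)^3)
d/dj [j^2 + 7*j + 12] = 2*j + 7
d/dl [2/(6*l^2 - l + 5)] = 2*(1 - 12*l)/(6*l^2 - l + 5)^2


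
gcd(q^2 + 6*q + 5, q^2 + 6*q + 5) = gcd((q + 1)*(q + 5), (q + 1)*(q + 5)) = q^2 + 6*q + 5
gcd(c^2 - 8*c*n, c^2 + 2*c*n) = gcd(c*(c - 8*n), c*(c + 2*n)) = c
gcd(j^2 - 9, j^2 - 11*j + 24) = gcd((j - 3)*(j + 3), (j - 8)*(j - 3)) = j - 3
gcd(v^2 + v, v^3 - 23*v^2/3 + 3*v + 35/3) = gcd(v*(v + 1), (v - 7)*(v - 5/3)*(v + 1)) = v + 1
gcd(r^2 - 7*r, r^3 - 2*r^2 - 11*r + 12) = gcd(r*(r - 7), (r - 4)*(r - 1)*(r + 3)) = 1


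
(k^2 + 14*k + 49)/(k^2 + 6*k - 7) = (k + 7)/(k - 1)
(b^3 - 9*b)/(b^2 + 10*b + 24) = b*(b^2 - 9)/(b^2 + 10*b + 24)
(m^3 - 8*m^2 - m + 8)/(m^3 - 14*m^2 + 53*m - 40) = (m + 1)/(m - 5)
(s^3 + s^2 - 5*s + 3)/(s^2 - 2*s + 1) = s + 3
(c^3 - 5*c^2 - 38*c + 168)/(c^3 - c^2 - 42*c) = (c - 4)/c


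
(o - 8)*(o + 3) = o^2 - 5*o - 24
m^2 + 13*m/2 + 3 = (m + 1/2)*(m + 6)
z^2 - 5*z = z*(z - 5)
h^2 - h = h*(h - 1)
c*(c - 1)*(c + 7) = c^3 + 6*c^2 - 7*c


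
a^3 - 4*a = a*(a - 2)*(a + 2)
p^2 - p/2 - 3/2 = (p - 3/2)*(p + 1)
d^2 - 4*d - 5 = (d - 5)*(d + 1)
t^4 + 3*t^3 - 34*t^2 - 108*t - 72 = (t - 6)*(t + 1)*(t + 2)*(t + 6)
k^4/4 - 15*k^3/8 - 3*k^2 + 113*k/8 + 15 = (k/4 + 1/4)*(k - 8)*(k - 3)*(k + 5/2)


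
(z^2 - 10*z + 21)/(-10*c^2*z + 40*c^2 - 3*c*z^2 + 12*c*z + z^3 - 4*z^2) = (-z^2 + 10*z - 21)/(10*c^2*z - 40*c^2 + 3*c*z^2 - 12*c*z - z^3 + 4*z^2)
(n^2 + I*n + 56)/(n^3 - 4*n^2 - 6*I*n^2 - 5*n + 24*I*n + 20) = (n^2 + I*n + 56)/(n^3 + n^2*(-4 - 6*I) + n*(-5 + 24*I) + 20)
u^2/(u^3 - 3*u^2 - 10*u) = u/(u^2 - 3*u - 10)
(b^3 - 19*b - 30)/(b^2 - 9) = (b^2 - 3*b - 10)/(b - 3)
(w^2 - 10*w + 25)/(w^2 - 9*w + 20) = (w - 5)/(w - 4)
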